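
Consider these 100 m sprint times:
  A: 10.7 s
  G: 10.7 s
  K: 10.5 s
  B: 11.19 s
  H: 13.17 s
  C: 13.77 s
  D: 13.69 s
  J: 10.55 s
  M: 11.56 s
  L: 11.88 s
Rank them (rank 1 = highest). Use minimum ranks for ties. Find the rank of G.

Sorted (descending): 13.77, 13.69, 13.17, 11.88, 11.56, 11.19, 10.7, 10.7, 10.55, 10.5
The 2 values of 10.7 occupy positions 7–8 → each gets rank 7.
G has value 10.7 s → rank 7.

7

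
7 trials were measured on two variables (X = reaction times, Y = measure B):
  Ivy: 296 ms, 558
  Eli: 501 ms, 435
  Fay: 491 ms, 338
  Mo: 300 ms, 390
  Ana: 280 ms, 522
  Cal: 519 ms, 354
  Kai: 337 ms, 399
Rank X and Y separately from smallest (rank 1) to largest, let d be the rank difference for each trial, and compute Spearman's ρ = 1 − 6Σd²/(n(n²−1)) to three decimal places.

Ranks of variable 1: 2, 6, 5, 3, 1, 7, 4
Ranks of variable 2: 7, 5, 1, 3, 6, 2, 4
d = r₁ − r₂: -5, 1, 4, 0, -5, 5, 0
d²: 25, 1, 16, 0, 25, 25, 0; Σd² = 92
ρ = 1 − 6·92/(7·48) = 1 − 552/336 = -0.643

-0.643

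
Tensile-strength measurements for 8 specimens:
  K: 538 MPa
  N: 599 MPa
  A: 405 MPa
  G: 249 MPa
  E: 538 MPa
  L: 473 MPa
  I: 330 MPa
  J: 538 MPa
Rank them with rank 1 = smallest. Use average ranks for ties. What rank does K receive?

Sorted (ascending): 249, 330, 405, 473, 538, 538, 538, 599
The 3 values of 538 occupy positions 5–7 → average rank 6.
K has value 538 MPa → rank 6.

6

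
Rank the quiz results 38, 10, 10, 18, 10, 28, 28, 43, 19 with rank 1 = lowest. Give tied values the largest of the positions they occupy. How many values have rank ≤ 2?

Sorted (ascending): 10, 10, 10, 18, 19, 28, 28, 38, 43
The 3 values of 10 occupy positions 1–3 → each gets rank 3.
The 2 values of 28 occupy positions 6–7 → each gets rank 7.
Ranks ≤ 2: {} → 0 values.

0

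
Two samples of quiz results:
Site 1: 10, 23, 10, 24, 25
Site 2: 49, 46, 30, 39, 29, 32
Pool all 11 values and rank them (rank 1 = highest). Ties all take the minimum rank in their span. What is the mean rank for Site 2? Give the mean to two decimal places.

3.50

Sorted (descending): 49, 46, 39, 32, 30, 29, 25, 24, 23, 10, 10
The 2 values of 10 occupy positions 10–11 → each gets rank 10.
Site 2 values → pooled ranks: 49→1, 46→2, 30→5, 39→3, 29→6, 32→4
Mean rank = (1 + 2 + 5 + 3 + 6 + 4) / 6 = 3.50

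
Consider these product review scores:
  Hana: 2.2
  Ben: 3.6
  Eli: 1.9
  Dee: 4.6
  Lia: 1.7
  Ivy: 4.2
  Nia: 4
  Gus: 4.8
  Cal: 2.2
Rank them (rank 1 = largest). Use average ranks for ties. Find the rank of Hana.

Sorted (descending): 4.8, 4.6, 4.2, 4, 3.6, 2.2, 2.2, 1.9, 1.7
The 2 values of 2.2 occupy positions 6–7 → average rank (6+7)/2 = 6.5.
Hana has value 2.2 → rank 6.5.

6.5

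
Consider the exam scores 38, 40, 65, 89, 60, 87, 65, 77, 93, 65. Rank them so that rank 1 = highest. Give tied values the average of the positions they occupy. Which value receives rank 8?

Sorted (descending): 93, 89, 87, 77, 65, 65, 65, 60, 40, 38
The 3 values of 65 occupy positions 5–7 → average rank 6.
Rank 8 → value 60.

60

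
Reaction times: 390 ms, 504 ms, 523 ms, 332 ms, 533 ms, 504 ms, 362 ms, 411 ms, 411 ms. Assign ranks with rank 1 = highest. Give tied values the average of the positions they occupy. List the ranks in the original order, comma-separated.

7, 3.5, 2, 9, 1, 3.5, 8, 5.5, 5.5

Sorted (descending): 533, 523, 504, 504, 411, 411, 390, 362, 332
The 2 values of 504 occupy positions 3–4 → average rank (3+4)/2 = 3.5.
The 2 values of 411 occupy positions 5–6 → average rank (5+6)/2 = 5.5.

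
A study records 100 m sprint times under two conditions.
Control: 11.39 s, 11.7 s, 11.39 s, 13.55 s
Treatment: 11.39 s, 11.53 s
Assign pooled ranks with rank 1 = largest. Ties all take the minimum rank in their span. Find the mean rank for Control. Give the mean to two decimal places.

2.75

Sorted (descending): 13.55, 11.7, 11.53, 11.39, 11.39, 11.39
The 3 values of 11.39 occupy positions 4–6 → each gets rank 4.
Control values → pooled ranks: 11.39→4, 11.7→2, 11.39→4, 13.55→1
Mean rank = (4 + 2 + 4 + 1) / 4 = 2.75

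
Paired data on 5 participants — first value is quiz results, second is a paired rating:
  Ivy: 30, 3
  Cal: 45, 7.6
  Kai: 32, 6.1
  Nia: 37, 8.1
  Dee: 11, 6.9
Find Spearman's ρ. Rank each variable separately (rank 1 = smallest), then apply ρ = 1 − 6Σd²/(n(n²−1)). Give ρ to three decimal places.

0.600

Ranks of variable 1: 2, 5, 3, 4, 1
Ranks of variable 2: 1, 4, 2, 5, 3
d = r₁ − r₂: 1, 1, 1, -1, -2
d²: 1, 1, 1, 1, 4; Σd² = 8
ρ = 1 − 6·8/(5·24) = 1 − 48/120 = 0.600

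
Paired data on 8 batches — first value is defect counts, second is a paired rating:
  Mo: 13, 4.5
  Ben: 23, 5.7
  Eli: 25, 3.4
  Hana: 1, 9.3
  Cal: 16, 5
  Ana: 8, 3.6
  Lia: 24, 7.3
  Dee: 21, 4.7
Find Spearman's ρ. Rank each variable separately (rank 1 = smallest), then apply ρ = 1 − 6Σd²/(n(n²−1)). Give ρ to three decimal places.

Ranks of variable 1: 3, 6, 8, 1, 4, 2, 7, 5
Ranks of variable 2: 3, 6, 1, 8, 5, 2, 7, 4
d = r₁ − r₂: 0, 0, 7, -7, -1, 0, 0, 1
d²: 0, 0, 49, 49, 1, 0, 0, 1; Σd² = 100
ρ = 1 − 6·100/(8·63) = 1 − 600/504 = -0.190

-0.190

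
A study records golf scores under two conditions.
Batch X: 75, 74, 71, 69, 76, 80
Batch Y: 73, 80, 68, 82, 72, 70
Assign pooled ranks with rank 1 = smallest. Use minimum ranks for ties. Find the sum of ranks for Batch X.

40

Sorted (ascending): 68, 69, 70, 71, 72, 73, 74, 75, 76, 80, 80, 82
The 2 values of 80 occupy positions 10–11 → each gets rank 10.
Batch X values → pooled ranks: 75→8, 74→7, 71→4, 69→2, 76→9, 80→10
Rank sum = 8 + 7 + 4 + 2 + 9 + 10 = 40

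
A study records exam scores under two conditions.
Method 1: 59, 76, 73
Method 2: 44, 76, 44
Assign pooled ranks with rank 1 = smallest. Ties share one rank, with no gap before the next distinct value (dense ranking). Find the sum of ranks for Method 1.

9

Sorted (ascending): 44, 44, 59, 73, 76, 76
The 2 values of 44 share dense rank 1.
The 2 values of 76 share dense rank 4.
Remaining distinct values take the next consecutive integers.
Method 1 values → pooled ranks: 59→2, 76→4, 73→3
Rank sum = 2 + 4 + 3 = 9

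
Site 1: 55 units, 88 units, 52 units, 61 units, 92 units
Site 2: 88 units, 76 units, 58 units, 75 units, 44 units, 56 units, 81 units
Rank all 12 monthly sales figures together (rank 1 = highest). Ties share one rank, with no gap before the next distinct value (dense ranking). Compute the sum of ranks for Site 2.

40

Sorted (descending): 92, 88, 88, 81, 76, 75, 61, 58, 56, 55, 52, 44
The 2 values of 88 share dense rank 2.
Remaining distinct values take the next consecutive integers.
Site 2 values → pooled ranks: 88→2, 76→4, 58→7, 75→5, 44→11, 56→8, 81→3
Rank sum = 2 + 4 + 7 + 5 + 11 + 8 + 3 = 40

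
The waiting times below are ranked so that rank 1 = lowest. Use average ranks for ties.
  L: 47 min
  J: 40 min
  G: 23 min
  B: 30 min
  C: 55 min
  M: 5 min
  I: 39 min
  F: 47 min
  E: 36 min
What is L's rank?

7.5

Sorted (ascending): 5, 23, 30, 36, 39, 40, 47, 47, 55
The 2 values of 47 occupy positions 7–8 → average rank (7+8)/2 = 7.5.
L has value 47 min → rank 7.5.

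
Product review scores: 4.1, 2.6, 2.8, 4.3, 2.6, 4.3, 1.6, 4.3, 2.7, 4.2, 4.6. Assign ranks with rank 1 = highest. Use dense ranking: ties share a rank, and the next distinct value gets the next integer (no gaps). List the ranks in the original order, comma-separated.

4, 7, 5, 2, 7, 2, 8, 2, 6, 3, 1

Sorted (descending): 4.6, 4.3, 4.3, 4.3, 4.2, 4.1, 2.8, 2.7, 2.6, 2.6, 1.6
The 3 values of 4.3 share dense rank 2.
The 2 values of 2.6 share dense rank 7.
Remaining distinct values take the next consecutive integers.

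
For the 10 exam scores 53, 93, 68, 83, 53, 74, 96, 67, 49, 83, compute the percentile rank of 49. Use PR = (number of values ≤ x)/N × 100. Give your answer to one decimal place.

10.0

N = 10.
Strictly below 49: 0. Equal to 49: 1.
PR = 1/10 × 100 = 10.0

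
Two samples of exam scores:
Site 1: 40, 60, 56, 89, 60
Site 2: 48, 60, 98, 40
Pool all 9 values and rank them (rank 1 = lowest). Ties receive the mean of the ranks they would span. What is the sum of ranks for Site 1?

25.5

Sorted (ascending): 40, 40, 48, 56, 60, 60, 60, 89, 98
The 2 values of 40 occupy positions 1–2 → average rank (1+2)/2 = 1.5.
The 3 values of 60 occupy positions 5–7 → average rank 6.
Site 1 values → pooled ranks: 40→1.5, 60→6, 56→4, 89→8, 60→6
Rank sum = 1.5 + 6 + 4 + 8 + 6 = 25.5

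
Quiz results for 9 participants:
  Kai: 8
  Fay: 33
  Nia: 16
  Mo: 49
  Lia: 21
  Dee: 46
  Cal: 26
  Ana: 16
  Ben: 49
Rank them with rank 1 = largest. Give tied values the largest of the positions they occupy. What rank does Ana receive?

Sorted (descending): 49, 49, 46, 33, 26, 21, 16, 16, 8
The 2 values of 49 occupy positions 1–2 → each gets rank 2.
The 2 values of 16 occupy positions 7–8 → each gets rank 8.
Ana has value 16 → rank 8.

8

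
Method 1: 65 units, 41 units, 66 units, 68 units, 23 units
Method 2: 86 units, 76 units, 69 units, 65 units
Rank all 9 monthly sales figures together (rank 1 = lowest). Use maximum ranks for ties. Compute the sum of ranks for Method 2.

28

Sorted (ascending): 23, 41, 65, 65, 66, 68, 69, 76, 86
The 2 values of 65 occupy positions 3–4 → each gets rank 4.
Method 2 values → pooled ranks: 86→9, 76→8, 69→7, 65→4
Rank sum = 9 + 8 + 7 + 4 = 28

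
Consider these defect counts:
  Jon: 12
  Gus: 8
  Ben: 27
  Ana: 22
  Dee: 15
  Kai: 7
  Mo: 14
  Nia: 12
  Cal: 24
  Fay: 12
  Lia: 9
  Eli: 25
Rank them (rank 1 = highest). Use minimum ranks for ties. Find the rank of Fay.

7

Sorted (descending): 27, 25, 24, 22, 15, 14, 12, 12, 12, 9, 8, 7
The 3 values of 12 occupy positions 7–9 → each gets rank 7.
Fay has value 12 → rank 7.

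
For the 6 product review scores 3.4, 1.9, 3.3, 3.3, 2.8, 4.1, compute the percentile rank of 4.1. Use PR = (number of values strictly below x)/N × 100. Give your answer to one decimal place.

83.3

N = 6.
Strictly below 4.1: 5. Equal to 4.1: 1.
PR = 5/6 × 100 = 83.3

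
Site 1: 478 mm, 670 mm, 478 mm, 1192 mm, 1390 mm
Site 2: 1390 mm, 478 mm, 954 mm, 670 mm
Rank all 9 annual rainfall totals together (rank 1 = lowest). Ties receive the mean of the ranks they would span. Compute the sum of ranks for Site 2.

21

Sorted (ascending): 478, 478, 478, 670, 670, 954, 1192, 1390, 1390
The 3 values of 478 occupy positions 1–3 → average rank 2.
The 2 values of 670 occupy positions 4–5 → average rank (4+5)/2 = 4.5.
The 2 values of 1390 occupy positions 8–9 → average rank (8+9)/2 = 8.5.
Site 2 values → pooled ranks: 1390→8.5, 478→2, 954→6, 670→4.5
Rank sum = 8.5 + 2 + 6 + 4.5 = 21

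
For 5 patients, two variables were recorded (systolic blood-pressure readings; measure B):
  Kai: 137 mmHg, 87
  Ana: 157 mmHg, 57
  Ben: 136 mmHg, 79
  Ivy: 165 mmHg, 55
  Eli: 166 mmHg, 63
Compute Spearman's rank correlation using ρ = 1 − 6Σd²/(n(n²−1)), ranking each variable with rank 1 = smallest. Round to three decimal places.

Ranks of variable 1: 2, 3, 1, 4, 5
Ranks of variable 2: 5, 2, 4, 1, 3
d = r₁ − r₂: -3, 1, -3, 3, 2
d²: 9, 1, 9, 9, 4; Σd² = 32
ρ = 1 − 6·32/(5·24) = 1 − 192/120 = -0.600

-0.600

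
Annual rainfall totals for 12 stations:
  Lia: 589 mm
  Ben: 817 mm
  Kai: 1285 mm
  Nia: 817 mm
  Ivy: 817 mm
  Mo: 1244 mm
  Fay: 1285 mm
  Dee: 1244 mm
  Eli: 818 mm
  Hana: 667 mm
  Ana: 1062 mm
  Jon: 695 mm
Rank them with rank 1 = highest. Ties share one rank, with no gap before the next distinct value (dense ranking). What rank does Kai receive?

Sorted (descending): 1285, 1285, 1244, 1244, 1062, 818, 817, 817, 817, 695, 667, 589
The 2 values of 1285 share dense rank 1.
The 2 values of 1244 share dense rank 2.
The 3 values of 817 share dense rank 5.
Remaining distinct values take the next consecutive integers.
Kai has value 1285 mm → rank 1.

1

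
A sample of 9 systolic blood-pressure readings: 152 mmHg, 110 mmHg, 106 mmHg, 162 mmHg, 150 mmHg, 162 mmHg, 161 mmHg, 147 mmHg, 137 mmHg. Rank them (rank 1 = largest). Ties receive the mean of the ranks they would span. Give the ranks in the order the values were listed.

4, 8, 9, 1.5, 5, 1.5, 3, 6, 7

Sorted (descending): 162, 162, 161, 152, 150, 147, 137, 110, 106
The 2 values of 162 occupy positions 1–2 → average rank (1+2)/2 = 1.5.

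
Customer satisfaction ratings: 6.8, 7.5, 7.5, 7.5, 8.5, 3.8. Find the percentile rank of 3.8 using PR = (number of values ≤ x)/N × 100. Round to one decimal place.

N = 6.
Strictly below 3.8: 0. Equal to 3.8: 1.
PR = 1/6 × 100 = 16.7

16.7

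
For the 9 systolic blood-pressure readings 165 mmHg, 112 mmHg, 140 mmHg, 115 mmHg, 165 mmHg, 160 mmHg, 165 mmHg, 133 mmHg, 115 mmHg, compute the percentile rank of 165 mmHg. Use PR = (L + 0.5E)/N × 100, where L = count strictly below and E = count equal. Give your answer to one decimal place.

83.3

N = 9.
Strictly below 165: 6. Equal to 165: 3.
PR = (6 + 0.5·3)/9 × 100 = 83.3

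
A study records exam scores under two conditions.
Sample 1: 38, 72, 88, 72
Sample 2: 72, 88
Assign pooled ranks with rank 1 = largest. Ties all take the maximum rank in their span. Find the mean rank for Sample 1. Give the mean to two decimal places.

4.50

Sorted (descending): 88, 88, 72, 72, 72, 38
The 2 values of 88 occupy positions 1–2 → each gets rank 2.
The 3 values of 72 occupy positions 3–5 → each gets rank 5.
Sample 1 values → pooled ranks: 38→6, 72→5, 88→2, 72→5
Mean rank = (6 + 5 + 2 + 5) / 4 = 4.50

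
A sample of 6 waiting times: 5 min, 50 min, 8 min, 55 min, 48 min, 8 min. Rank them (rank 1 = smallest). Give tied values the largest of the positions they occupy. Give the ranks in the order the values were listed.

1, 5, 3, 6, 4, 3

Sorted (ascending): 5, 8, 8, 48, 50, 55
The 2 values of 8 occupy positions 2–3 → each gets rank 3.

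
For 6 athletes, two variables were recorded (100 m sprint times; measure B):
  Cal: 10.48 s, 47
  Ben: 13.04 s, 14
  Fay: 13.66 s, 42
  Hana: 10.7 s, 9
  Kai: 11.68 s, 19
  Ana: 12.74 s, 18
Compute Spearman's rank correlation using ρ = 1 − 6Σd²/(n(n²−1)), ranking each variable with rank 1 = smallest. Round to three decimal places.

Ranks of variable 1: 1, 5, 6, 2, 3, 4
Ranks of variable 2: 6, 2, 5, 1, 4, 3
d = r₁ − r₂: -5, 3, 1, 1, -1, 1
d²: 25, 9, 1, 1, 1, 1; Σd² = 38
ρ = 1 − 6·38/(6·35) = 1 − 228/210 = -0.086

-0.086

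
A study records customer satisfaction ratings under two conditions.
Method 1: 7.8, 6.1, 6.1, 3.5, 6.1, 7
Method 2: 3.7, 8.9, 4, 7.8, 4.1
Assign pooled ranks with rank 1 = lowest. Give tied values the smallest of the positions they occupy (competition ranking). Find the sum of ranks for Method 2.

29

Sorted (ascending): 3.5, 3.7, 4, 4.1, 6.1, 6.1, 6.1, 7, 7.8, 7.8, 8.9
The 3 values of 6.1 occupy positions 5–7 → each gets rank 5.
The 2 values of 7.8 occupy positions 9–10 → each gets rank 9.
Method 2 values → pooled ranks: 3.7→2, 8.9→11, 4→3, 7.8→9, 4.1→4
Rank sum = 2 + 11 + 3 + 9 + 4 = 29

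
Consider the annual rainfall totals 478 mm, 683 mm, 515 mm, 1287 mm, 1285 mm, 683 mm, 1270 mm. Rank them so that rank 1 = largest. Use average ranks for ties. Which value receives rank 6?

Sorted (descending): 1287, 1285, 1270, 683, 683, 515, 478
The 2 values of 683 occupy positions 4–5 → average rank (4+5)/2 = 4.5.
Rank 6 → value 515.

515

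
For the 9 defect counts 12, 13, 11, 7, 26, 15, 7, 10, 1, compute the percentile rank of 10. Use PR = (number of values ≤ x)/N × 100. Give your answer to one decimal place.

N = 9.
Strictly below 10: 3. Equal to 10: 1.
PR = 4/9 × 100 = 44.4

44.4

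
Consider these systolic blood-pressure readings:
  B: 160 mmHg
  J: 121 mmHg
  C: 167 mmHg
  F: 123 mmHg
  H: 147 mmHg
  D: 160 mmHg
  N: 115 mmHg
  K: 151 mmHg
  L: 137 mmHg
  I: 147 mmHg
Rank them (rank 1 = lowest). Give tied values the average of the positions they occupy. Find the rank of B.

8.5

Sorted (ascending): 115, 121, 123, 137, 147, 147, 151, 160, 160, 167
The 2 values of 147 occupy positions 5–6 → average rank (5+6)/2 = 5.5.
The 2 values of 160 occupy positions 8–9 → average rank (8+9)/2 = 8.5.
B has value 160 mmHg → rank 8.5.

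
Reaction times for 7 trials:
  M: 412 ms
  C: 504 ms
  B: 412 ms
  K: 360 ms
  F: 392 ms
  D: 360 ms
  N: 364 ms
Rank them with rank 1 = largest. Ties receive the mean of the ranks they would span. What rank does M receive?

Sorted (descending): 504, 412, 412, 392, 364, 360, 360
The 2 values of 412 occupy positions 2–3 → average rank (2+3)/2 = 2.5.
The 2 values of 360 occupy positions 6–7 → average rank (6+7)/2 = 6.5.
M has value 412 ms → rank 2.5.

2.5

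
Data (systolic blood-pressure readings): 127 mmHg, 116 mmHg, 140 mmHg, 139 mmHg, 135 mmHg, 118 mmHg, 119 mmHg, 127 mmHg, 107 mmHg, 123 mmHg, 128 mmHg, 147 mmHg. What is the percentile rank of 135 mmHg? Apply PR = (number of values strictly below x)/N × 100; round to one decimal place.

66.7

N = 12.
Strictly below 135: 8. Equal to 135: 1.
PR = 8/12 × 100 = 66.7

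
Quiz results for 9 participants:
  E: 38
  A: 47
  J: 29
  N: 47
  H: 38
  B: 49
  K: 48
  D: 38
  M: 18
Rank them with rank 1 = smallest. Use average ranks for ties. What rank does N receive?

6.5

Sorted (ascending): 18, 29, 38, 38, 38, 47, 47, 48, 49
The 3 values of 38 occupy positions 3–5 → average rank 4.
The 2 values of 47 occupy positions 6–7 → average rank (6+7)/2 = 6.5.
N has value 47 → rank 6.5.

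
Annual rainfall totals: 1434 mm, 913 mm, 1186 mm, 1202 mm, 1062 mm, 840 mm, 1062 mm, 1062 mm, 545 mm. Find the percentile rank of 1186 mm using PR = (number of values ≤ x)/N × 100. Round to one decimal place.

77.8

N = 9.
Strictly below 1186: 6. Equal to 1186: 1.
PR = 7/9 × 100 = 77.8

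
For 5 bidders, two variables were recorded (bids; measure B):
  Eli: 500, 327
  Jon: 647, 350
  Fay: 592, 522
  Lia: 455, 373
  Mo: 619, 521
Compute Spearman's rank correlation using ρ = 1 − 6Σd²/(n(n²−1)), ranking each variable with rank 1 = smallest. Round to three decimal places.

Ranks of variable 1: 2, 5, 3, 1, 4
Ranks of variable 2: 1, 2, 5, 3, 4
d = r₁ − r₂: 1, 3, -2, -2, 0
d²: 1, 9, 4, 4, 0; Σd² = 18
ρ = 1 − 6·18/(5·24) = 1 − 108/120 = 0.100

0.100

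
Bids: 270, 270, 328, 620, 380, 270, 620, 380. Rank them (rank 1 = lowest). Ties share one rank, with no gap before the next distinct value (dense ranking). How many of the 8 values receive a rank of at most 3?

6

Sorted (ascending): 270, 270, 270, 328, 380, 380, 620, 620
The 3 values of 270 share dense rank 1.
The 2 values of 380 share dense rank 3.
The 2 values of 620 share dense rank 4.
Remaining distinct values take the next consecutive integers.
Ranks ≤ 3: {1, 1, 1, 2, 3, 3} → 6 values.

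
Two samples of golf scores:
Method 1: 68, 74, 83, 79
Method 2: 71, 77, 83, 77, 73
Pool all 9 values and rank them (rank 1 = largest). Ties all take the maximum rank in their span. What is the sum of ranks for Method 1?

20

Sorted (descending): 83, 83, 79, 77, 77, 74, 73, 71, 68
The 2 values of 83 occupy positions 1–2 → each gets rank 2.
The 2 values of 77 occupy positions 4–5 → each gets rank 5.
Method 1 values → pooled ranks: 68→9, 74→6, 83→2, 79→3
Rank sum = 9 + 6 + 2 + 3 = 20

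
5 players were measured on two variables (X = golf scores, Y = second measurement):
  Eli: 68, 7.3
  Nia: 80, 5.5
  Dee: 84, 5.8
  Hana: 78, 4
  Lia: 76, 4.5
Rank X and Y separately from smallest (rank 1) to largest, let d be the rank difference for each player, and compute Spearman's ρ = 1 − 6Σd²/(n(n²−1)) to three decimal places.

-0.100

Ranks of variable 1: 1, 4, 5, 3, 2
Ranks of variable 2: 5, 3, 4, 1, 2
d = r₁ − r₂: -4, 1, 1, 2, 0
d²: 16, 1, 1, 4, 0; Σd² = 22
ρ = 1 − 6·22/(5·24) = 1 − 132/120 = -0.100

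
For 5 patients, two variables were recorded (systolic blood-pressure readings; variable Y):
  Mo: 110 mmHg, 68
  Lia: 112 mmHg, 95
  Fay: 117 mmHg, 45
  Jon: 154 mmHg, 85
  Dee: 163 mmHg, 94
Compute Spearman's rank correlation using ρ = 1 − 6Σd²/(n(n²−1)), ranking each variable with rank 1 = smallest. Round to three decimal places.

0.200

Ranks of variable 1: 1, 2, 3, 4, 5
Ranks of variable 2: 2, 5, 1, 3, 4
d = r₁ − r₂: -1, -3, 2, 1, 1
d²: 1, 9, 4, 1, 1; Σd² = 16
ρ = 1 − 6·16/(5·24) = 1 − 96/120 = 0.200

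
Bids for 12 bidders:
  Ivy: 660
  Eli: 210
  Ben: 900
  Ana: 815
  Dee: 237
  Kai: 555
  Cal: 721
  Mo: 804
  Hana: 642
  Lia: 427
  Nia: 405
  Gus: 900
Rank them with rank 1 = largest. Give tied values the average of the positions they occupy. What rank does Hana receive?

7

Sorted (descending): 900, 900, 815, 804, 721, 660, 642, 555, 427, 405, 237, 210
The 2 values of 900 occupy positions 1–2 → average rank (1+2)/2 = 1.5.
Hana has value 642 → rank 7.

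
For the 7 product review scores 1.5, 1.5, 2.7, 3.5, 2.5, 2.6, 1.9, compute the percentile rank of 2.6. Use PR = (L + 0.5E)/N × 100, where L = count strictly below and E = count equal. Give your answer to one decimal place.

64.3

N = 7.
Strictly below 2.6: 4. Equal to 2.6: 1.
PR = (4 + 0.5·1)/7 × 100 = 64.3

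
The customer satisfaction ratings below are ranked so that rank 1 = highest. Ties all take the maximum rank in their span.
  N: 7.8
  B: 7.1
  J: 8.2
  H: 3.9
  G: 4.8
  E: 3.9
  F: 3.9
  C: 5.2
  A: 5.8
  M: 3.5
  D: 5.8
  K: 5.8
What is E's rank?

Sorted (descending): 8.2, 7.8, 7.1, 5.8, 5.8, 5.8, 5.2, 4.8, 3.9, 3.9, 3.9, 3.5
The 3 values of 5.8 occupy positions 4–6 → each gets rank 6.
The 3 values of 3.9 occupy positions 9–11 → each gets rank 11.
E has value 3.9 → rank 11.

11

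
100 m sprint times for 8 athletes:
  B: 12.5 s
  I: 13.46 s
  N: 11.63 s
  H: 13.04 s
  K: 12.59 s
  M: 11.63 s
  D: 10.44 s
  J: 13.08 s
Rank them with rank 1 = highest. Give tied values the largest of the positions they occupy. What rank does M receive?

7

Sorted (descending): 13.46, 13.08, 13.04, 12.59, 12.5, 11.63, 11.63, 10.44
The 2 values of 11.63 occupy positions 6–7 → each gets rank 7.
M has value 11.63 s → rank 7.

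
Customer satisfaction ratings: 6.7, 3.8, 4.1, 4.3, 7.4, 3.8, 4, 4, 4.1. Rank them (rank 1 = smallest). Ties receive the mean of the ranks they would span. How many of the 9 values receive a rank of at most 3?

2

Sorted (ascending): 3.8, 3.8, 4, 4, 4.1, 4.1, 4.3, 6.7, 7.4
The 2 values of 3.8 occupy positions 1–2 → average rank (1+2)/2 = 1.5.
The 2 values of 4 occupy positions 3–4 → average rank (3+4)/2 = 3.5.
The 2 values of 4.1 occupy positions 5–6 → average rank (5+6)/2 = 5.5.
Ranks ≤ 3: {1.5, 1.5} → 2 values.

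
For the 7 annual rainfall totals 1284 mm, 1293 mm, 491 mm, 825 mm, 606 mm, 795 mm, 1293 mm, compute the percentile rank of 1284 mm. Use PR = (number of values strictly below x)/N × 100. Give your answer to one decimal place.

N = 7.
Strictly below 1284: 4. Equal to 1284: 1.
PR = 4/7 × 100 = 57.1

57.1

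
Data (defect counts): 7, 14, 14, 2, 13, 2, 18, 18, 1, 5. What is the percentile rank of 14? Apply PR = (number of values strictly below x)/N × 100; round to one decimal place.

60.0

N = 10.
Strictly below 14: 6. Equal to 14: 2.
PR = 6/10 × 100 = 60.0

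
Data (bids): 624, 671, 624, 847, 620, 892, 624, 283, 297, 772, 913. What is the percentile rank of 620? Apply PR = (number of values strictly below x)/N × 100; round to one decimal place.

N = 11.
Strictly below 620: 2. Equal to 620: 1.
PR = 2/11 × 100 = 18.2

18.2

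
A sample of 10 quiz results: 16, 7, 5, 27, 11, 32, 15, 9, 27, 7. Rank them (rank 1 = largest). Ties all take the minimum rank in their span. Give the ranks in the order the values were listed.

Sorted (descending): 32, 27, 27, 16, 15, 11, 9, 7, 7, 5
The 2 values of 27 occupy positions 2–3 → each gets rank 2.
The 2 values of 7 occupy positions 8–9 → each gets rank 8.

4, 8, 10, 2, 6, 1, 5, 7, 2, 8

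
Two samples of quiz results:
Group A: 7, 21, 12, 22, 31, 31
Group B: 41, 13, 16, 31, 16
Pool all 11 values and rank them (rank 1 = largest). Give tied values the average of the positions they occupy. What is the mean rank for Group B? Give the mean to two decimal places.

Sorted (descending): 41, 31, 31, 31, 22, 21, 16, 16, 13, 12, 7
The 3 values of 31 occupy positions 2–4 → average rank 3.
The 2 values of 16 occupy positions 7–8 → average rank (7+8)/2 = 7.5.
Group B values → pooled ranks: 41→1, 13→9, 16→7.5, 31→3, 16→7.5
Mean rank = (1 + 9 + 7.5 + 3 + 7.5) / 5 = 5.60

5.60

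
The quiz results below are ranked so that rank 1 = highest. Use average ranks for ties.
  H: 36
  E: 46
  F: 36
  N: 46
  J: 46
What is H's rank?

4.5

Sorted (descending): 46, 46, 46, 36, 36
The 3 values of 46 occupy positions 1–3 → average rank 2.
The 2 values of 36 occupy positions 4–5 → average rank (4+5)/2 = 4.5.
H has value 36 → rank 4.5.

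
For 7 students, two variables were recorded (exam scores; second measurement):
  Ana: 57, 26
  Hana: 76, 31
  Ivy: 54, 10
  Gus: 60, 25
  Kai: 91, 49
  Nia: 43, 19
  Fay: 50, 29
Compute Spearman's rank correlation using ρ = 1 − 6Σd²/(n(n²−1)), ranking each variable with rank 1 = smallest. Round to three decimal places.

0.679

Ranks of variable 1: 4, 6, 3, 5, 7, 1, 2
Ranks of variable 2: 4, 6, 1, 3, 7, 2, 5
d = r₁ − r₂: 0, 0, 2, 2, 0, -1, -3
d²: 0, 0, 4, 4, 0, 1, 9; Σd² = 18
ρ = 1 − 6·18/(7·48) = 1 − 108/336 = 0.679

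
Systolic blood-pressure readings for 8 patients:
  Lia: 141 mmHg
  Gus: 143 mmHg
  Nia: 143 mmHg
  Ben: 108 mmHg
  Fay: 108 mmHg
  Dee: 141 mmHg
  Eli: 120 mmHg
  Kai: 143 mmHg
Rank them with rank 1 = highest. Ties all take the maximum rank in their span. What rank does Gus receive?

3

Sorted (descending): 143, 143, 143, 141, 141, 120, 108, 108
The 3 values of 143 occupy positions 1–3 → each gets rank 3.
The 2 values of 141 occupy positions 4–5 → each gets rank 5.
The 2 values of 108 occupy positions 7–8 → each gets rank 8.
Gus has value 143 mmHg → rank 3.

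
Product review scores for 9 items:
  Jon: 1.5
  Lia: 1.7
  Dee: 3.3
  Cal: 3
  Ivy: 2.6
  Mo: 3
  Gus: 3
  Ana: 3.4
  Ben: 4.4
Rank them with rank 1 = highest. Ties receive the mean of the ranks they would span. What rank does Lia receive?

8

Sorted (descending): 4.4, 3.4, 3.3, 3, 3, 3, 2.6, 1.7, 1.5
The 3 values of 3 occupy positions 4–6 → average rank 5.
Lia has value 1.7 → rank 8.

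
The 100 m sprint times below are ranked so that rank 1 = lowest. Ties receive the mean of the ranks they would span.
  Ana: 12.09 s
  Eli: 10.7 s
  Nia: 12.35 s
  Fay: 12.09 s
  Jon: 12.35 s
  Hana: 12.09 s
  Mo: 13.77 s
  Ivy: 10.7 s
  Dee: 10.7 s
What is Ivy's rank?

2

Sorted (ascending): 10.7, 10.7, 10.7, 12.09, 12.09, 12.09, 12.35, 12.35, 13.77
The 3 values of 10.7 occupy positions 1–3 → average rank 2.
The 3 values of 12.09 occupy positions 4–6 → average rank 5.
The 2 values of 12.35 occupy positions 7–8 → average rank (7+8)/2 = 7.5.
Ivy has value 10.7 s → rank 2.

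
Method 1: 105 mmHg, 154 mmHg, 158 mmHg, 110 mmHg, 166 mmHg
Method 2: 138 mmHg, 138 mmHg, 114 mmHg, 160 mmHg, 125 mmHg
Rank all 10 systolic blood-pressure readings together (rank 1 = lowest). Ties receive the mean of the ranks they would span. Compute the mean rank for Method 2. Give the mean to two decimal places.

5.40

Sorted (ascending): 105, 110, 114, 125, 138, 138, 154, 158, 160, 166
The 2 values of 138 occupy positions 5–6 → average rank (5+6)/2 = 5.5.
Method 2 values → pooled ranks: 138→5.5, 138→5.5, 114→3, 160→9, 125→4
Mean rank = (5.5 + 5.5 + 3 + 9 + 4) / 5 = 5.40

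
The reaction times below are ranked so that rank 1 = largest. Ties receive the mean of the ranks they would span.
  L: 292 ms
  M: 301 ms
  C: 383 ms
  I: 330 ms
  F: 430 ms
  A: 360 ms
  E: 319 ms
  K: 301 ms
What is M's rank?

Sorted (descending): 430, 383, 360, 330, 319, 301, 301, 292
The 2 values of 301 occupy positions 6–7 → average rank (6+7)/2 = 6.5.
M has value 301 ms → rank 6.5.

6.5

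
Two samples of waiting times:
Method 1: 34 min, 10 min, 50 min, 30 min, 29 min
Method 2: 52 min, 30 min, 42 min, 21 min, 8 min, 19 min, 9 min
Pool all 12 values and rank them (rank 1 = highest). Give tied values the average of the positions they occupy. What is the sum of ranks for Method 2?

Sorted (descending): 52, 50, 42, 34, 30, 30, 29, 21, 19, 10, 9, 8
The 2 values of 30 occupy positions 5–6 → average rank (5+6)/2 = 5.5.
Method 2 values → pooled ranks: 52→1, 30→5.5, 42→3, 21→8, 8→12, 19→9, 9→11
Rank sum = 1 + 5.5 + 3 + 8 + 12 + 9 + 11 = 49.5

49.5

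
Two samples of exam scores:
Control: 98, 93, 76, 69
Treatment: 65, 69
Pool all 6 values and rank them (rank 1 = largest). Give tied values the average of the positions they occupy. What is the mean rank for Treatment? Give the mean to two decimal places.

5.25

Sorted (descending): 98, 93, 76, 69, 69, 65
The 2 values of 69 occupy positions 4–5 → average rank (4+5)/2 = 4.5.
Treatment values → pooled ranks: 65→6, 69→4.5
Mean rank = (6 + 4.5) / 2 = 5.25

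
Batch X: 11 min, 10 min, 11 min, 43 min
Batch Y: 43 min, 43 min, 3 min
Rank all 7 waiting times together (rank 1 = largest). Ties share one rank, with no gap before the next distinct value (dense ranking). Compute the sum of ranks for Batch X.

8

Sorted (descending): 43, 43, 43, 11, 11, 10, 3
The 3 values of 43 share dense rank 1.
The 2 values of 11 share dense rank 2.
Remaining distinct values take the next consecutive integers.
Batch X values → pooled ranks: 11→2, 10→3, 11→2, 43→1
Rank sum = 2 + 3 + 2 + 1 = 8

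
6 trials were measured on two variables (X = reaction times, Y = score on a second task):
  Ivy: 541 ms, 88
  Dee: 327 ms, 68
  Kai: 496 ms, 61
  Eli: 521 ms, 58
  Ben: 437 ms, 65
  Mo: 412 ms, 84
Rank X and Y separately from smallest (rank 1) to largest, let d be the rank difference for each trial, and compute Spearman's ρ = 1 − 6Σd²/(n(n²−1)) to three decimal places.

Ranks of variable 1: 6, 1, 4, 5, 3, 2
Ranks of variable 2: 6, 4, 2, 1, 3, 5
d = r₁ − r₂: 0, -3, 2, 4, 0, -3
d²: 0, 9, 4, 16, 0, 9; Σd² = 38
ρ = 1 − 6·38/(6·35) = 1 − 228/210 = -0.086

-0.086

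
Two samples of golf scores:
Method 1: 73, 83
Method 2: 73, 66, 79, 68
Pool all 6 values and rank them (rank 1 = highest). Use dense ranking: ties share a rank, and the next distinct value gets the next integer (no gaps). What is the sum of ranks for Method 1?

4

Sorted (descending): 83, 79, 73, 73, 68, 66
The 2 values of 73 share dense rank 3.
Remaining distinct values take the next consecutive integers.
Method 1 values → pooled ranks: 73→3, 83→1
Rank sum = 3 + 1 = 4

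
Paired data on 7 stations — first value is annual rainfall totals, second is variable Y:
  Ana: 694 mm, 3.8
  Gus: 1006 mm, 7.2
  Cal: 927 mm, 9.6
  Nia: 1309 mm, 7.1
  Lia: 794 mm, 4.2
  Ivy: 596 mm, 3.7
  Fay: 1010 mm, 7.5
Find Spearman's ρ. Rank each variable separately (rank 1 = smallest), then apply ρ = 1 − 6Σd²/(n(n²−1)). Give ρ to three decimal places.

Ranks of variable 1: 2, 5, 4, 7, 3, 1, 6
Ranks of variable 2: 2, 5, 7, 4, 3, 1, 6
d = r₁ − r₂: 0, 0, -3, 3, 0, 0, 0
d²: 0, 0, 9, 9, 0, 0, 0; Σd² = 18
ρ = 1 − 6·18/(7·48) = 1 − 108/336 = 0.679

0.679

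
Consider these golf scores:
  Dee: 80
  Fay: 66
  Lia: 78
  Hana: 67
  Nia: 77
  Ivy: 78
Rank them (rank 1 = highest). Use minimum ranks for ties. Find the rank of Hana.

Sorted (descending): 80, 78, 78, 77, 67, 66
The 2 values of 78 occupy positions 2–3 → each gets rank 2.
Hana has value 67 → rank 5.

5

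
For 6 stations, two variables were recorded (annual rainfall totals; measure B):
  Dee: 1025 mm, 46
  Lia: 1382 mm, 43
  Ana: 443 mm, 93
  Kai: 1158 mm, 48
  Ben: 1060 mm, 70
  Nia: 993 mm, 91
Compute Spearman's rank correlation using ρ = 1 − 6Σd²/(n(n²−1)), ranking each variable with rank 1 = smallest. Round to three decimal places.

-0.829

Ranks of variable 1: 3, 6, 1, 5, 4, 2
Ranks of variable 2: 2, 1, 6, 3, 4, 5
d = r₁ − r₂: 1, 5, -5, 2, 0, -3
d²: 1, 25, 25, 4, 0, 9; Σd² = 64
ρ = 1 − 6·64/(6·35) = 1 − 384/210 = -0.829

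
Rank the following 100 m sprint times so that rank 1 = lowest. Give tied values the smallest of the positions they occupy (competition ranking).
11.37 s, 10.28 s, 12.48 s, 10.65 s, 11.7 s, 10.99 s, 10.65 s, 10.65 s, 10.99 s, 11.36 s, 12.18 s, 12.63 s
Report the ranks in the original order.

8, 1, 11, 2, 9, 5, 2, 2, 5, 7, 10, 12

Sorted (ascending): 10.28, 10.65, 10.65, 10.65, 10.99, 10.99, 11.36, 11.37, 11.7, 12.18, 12.48, 12.63
The 3 values of 10.65 occupy positions 2–4 → each gets rank 2.
The 2 values of 10.99 occupy positions 5–6 → each gets rank 5.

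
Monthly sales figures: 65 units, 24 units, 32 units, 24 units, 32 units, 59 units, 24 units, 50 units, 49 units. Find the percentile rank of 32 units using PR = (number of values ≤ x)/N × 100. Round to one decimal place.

N = 9.
Strictly below 32: 3. Equal to 32: 2.
PR = 5/9 × 100 = 55.6

55.6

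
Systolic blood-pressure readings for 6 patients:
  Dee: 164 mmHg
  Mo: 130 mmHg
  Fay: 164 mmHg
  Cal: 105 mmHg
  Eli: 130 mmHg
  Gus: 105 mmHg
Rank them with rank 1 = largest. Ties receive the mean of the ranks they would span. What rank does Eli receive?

Sorted (descending): 164, 164, 130, 130, 105, 105
The 2 values of 164 occupy positions 1–2 → average rank (1+2)/2 = 1.5.
The 2 values of 130 occupy positions 3–4 → average rank (3+4)/2 = 3.5.
The 2 values of 105 occupy positions 5–6 → average rank (5+6)/2 = 5.5.
Eli has value 130 mmHg → rank 3.5.

3.5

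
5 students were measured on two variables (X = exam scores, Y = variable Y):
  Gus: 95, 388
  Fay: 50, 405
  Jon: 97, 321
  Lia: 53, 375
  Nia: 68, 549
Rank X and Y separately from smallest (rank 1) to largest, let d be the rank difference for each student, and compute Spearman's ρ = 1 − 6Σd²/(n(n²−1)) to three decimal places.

-0.500

Ranks of variable 1: 4, 1, 5, 2, 3
Ranks of variable 2: 3, 4, 1, 2, 5
d = r₁ − r₂: 1, -3, 4, 0, -2
d²: 1, 9, 16, 0, 4; Σd² = 30
ρ = 1 − 6·30/(5·24) = 1 − 180/120 = -0.500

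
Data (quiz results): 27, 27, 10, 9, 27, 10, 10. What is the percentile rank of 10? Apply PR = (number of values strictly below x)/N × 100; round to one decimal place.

14.3

N = 7.
Strictly below 10: 1. Equal to 10: 3.
PR = 1/7 × 100 = 14.3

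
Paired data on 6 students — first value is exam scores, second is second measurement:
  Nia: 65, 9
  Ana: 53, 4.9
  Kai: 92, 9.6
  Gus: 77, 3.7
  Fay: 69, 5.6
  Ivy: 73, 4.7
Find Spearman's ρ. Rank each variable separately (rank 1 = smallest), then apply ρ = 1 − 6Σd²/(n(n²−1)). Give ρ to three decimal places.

0.029

Ranks of variable 1: 2, 1, 6, 5, 3, 4
Ranks of variable 2: 5, 3, 6, 1, 4, 2
d = r₁ − r₂: -3, -2, 0, 4, -1, 2
d²: 9, 4, 0, 16, 1, 4; Σd² = 34
ρ = 1 − 6·34/(6·35) = 1 − 204/210 = 0.029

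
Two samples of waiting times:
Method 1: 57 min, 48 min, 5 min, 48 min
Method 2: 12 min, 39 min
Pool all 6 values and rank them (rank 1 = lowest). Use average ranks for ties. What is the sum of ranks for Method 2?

5

Sorted (ascending): 5, 12, 39, 48, 48, 57
The 2 values of 48 occupy positions 4–5 → average rank (4+5)/2 = 4.5.
Method 2 values → pooled ranks: 12→2, 39→3
Rank sum = 2 + 3 = 5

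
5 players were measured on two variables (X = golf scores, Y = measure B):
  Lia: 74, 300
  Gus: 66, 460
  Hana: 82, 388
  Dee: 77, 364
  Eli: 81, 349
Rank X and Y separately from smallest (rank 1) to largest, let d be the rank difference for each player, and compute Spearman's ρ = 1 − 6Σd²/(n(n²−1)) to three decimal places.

Ranks of variable 1: 2, 1, 5, 3, 4
Ranks of variable 2: 1, 5, 4, 3, 2
d = r₁ − r₂: 1, -4, 1, 0, 2
d²: 1, 16, 1, 0, 4; Σd² = 22
ρ = 1 − 6·22/(5·24) = 1 − 132/120 = -0.100

-0.100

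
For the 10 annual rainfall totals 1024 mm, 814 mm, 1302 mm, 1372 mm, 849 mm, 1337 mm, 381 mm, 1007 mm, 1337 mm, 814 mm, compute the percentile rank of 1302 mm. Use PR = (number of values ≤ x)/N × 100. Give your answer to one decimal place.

70.0

N = 10.
Strictly below 1302: 6. Equal to 1302: 1.
PR = 7/10 × 100 = 70.0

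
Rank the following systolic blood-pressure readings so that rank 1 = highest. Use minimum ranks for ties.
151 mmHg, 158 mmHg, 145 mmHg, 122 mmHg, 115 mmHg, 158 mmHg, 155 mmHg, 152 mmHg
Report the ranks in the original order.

5, 1, 6, 7, 8, 1, 3, 4

Sorted (descending): 158, 158, 155, 152, 151, 145, 122, 115
The 2 values of 158 occupy positions 1–2 → each gets rank 1.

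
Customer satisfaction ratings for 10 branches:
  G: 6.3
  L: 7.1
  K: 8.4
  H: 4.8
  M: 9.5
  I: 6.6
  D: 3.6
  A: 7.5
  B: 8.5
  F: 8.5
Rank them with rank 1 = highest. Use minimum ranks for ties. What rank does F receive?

Sorted (descending): 9.5, 8.5, 8.5, 8.4, 7.5, 7.1, 6.6, 6.3, 4.8, 3.6
The 2 values of 8.5 occupy positions 2–3 → each gets rank 2.
F has value 8.5 → rank 2.

2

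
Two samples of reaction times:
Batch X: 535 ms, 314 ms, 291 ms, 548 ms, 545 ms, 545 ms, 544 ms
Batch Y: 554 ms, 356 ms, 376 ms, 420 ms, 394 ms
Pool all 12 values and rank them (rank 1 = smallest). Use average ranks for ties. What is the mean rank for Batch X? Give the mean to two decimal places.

6.86

Sorted (ascending): 291, 314, 356, 376, 394, 420, 535, 544, 545, 545, 548, 554
The 2 values of 545 occupy positions 9–10 → average rank (9+10)/2 = 9.5.
Batch X values → pooled ranks: 535→7, 314→2, 291→1, 548→11, 545→9.5, 545→9.5, 544→8
Mean rank = (7 + 2 + 1 + 11 + 9.5 + 9.5 + 8) / 7 = 6.86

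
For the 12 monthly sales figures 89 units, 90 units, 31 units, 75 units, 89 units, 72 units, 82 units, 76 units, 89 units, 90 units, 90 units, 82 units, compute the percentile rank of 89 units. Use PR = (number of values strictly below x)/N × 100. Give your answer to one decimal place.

50.0

N = 12.
Strictly below 89: 6. Equal to 89: 3.
PR = 6/12 × 100 = 50.0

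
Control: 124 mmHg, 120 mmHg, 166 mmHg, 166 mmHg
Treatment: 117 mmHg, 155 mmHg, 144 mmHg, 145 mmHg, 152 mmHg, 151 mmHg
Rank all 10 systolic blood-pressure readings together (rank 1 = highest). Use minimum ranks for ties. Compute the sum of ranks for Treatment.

35

Sorted (descending): 166, 166, 155, 152, 151, 145, 144, 124, 120, 117
The 2 values of 166 occupy positions 1–2 → each gets rank 1.
Treatment values → pooled ranks: 117→10, 155→3, 144→7, 145→6, 152→4, 151→5
Rank sum = 10 + 3 + 7 + 6 + 4 + 5 = 35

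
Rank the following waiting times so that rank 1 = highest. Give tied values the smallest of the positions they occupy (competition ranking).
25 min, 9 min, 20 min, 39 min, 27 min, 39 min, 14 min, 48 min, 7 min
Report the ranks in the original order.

5, 8, 6, 2, 4, 2, 7, 1, 9

Sorted (descending): 48, 39, 39, 27, 25, 20, 14, 9, 7
The 2 values of 39 occupy positions 2–3 → each gets rank 2.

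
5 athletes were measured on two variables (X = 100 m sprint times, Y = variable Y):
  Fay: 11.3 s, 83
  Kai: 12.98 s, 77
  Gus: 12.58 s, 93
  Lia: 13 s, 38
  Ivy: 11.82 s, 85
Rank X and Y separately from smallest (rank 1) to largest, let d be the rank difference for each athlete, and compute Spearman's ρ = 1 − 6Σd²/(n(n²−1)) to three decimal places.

Ranks of variable 1: 1, 4, 3, 5, 2
Ranks of variable 2: 3, 2, 5, 1, 4
d = r₁ − r₂: -2, 2, -2, 4, -2
d²: 4, 4, 4, 16, 4; Σd² = 32
ρ = 1 − 6·32/(5·24) = 1 − 192/120 = -0.600

-0.600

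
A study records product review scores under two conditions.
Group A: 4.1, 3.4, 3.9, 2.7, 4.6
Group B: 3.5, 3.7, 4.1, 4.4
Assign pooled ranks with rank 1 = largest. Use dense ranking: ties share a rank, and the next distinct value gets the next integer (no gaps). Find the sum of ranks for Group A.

23

Sorted (descending): 4.6, 4.4, 4.1, 4.1, 3.9, 3.7, 3.5, 3.4, 2.7
The 2 values of 4.1 share dense rank 3.
Remaining distinct values take the next consecutive integers.
Group A values → pooled ranks: 4.1→3, 3.4→7, 3.9→4, 2.7→8, 4.6→1
Rank sum = 3 + 7 + 4 + 8 + 1 = 23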